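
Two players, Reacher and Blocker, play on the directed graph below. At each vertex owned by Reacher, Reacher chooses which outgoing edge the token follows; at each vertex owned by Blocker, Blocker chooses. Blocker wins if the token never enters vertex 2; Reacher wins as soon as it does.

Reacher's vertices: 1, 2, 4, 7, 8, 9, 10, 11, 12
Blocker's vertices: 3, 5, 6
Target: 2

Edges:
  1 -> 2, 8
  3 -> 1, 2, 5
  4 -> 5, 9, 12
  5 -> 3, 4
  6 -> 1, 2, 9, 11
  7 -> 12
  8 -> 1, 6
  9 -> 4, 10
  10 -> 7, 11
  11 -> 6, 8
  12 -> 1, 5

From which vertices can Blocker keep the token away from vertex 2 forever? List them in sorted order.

A0 = {2}
A1: add {1} — 1 (Reacher) has 1→2.
A2: add {8, 12} — 8 (Reacher) has 8→1; 12 (Reacher) has 12→1.
A3: add {4, 7, 11} — 4 (Reacher) has 4→12; 7 (Reacher) has 7→12; 11 (Reacher) has 11→8.
A4: add {9, 10} — 9 (Reacher) has 9→4; 10 (Reacher) has 10→7.
A5: add {6} — 6 (Blocker): all of {1, 2, 9, 11} already in.
A6 = A5; e.g. 3 (Blocker) can still go to 5. Fixed point.
Reacher's attractor = {1, 2, 4, 6, 7, 8, 9, 10, 11, 12}; Blocker avoids the target exactly from the complement.

3, 5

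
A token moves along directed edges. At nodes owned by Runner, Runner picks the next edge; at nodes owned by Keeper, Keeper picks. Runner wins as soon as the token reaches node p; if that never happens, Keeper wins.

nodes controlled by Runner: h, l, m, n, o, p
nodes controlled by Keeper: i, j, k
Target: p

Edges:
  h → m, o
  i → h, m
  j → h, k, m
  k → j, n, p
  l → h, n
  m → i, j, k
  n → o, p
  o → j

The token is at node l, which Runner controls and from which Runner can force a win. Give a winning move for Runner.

A0 = {p}
A1: add {n} — n (Runner) has n→p.
A2: add {l} — l (Runner) has l→n.
A3 = A2; e.g. h (Runner) has no edge into A2. Fixed point.
From l, successor n is in the attractor (rank 1); the other successor h is not.

n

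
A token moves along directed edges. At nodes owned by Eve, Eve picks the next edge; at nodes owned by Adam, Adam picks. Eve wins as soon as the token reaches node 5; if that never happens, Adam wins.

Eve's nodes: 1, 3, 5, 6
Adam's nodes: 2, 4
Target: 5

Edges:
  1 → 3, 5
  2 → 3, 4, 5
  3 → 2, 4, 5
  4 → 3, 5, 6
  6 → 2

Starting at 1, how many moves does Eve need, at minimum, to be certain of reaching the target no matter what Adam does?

1

A0 = {5}
A1: add {1, 3} — 1 (Eve) has 1→5; 3 (Eve) has 3→5.
A2 = A1; e.g. 2 (Adam) can still go to 4. Fixed point.
1 enters the attractor at level 1, so Eve can force the target in 1 move from there.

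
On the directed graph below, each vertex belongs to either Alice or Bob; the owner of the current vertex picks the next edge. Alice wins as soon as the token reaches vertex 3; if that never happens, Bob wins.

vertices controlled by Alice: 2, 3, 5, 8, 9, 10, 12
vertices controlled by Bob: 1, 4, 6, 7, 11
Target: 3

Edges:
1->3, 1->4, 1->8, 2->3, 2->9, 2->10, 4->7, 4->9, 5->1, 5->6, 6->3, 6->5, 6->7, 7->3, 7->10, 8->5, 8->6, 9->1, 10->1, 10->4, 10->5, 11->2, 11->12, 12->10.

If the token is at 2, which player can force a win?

Alice

A0 = {3}
A1: add {2} — 2 (Alice) has 2→3.
A2 = A1; e.g. 1 (Bob) can still go to 4. Fixed point.
2 ∈ A1, so Alice can force the target.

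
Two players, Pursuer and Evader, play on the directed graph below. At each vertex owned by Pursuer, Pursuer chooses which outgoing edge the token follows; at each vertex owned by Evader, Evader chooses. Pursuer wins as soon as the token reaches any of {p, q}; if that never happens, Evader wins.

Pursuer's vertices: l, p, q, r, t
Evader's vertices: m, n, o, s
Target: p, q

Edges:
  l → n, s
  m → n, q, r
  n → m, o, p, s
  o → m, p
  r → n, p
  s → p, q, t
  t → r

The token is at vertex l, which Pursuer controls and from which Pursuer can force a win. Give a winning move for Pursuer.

s

A0 = {p, q}
A1: add {r} — r (Pursuer) has r→p.
A2: add {t} — t (Pursuer) has t→r.
A3: add {s} — s (Evader): all of {p, q, t} already in.
A4: add {l} — l (Pursuer) has l→s.
A5 = A4; e.g. m (Evader) can still go to n. Fixed point.
From l, successor s is in the attractor (rank 3); the other successor n is not.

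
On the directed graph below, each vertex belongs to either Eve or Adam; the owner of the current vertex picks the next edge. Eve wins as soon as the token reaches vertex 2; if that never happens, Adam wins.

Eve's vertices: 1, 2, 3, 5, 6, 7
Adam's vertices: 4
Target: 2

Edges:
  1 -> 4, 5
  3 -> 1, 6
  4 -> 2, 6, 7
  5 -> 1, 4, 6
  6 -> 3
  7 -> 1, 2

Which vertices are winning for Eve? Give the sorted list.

A0 = {2}
A1: add {7} — 7 (Eve) has 7→2.
A2 = A1; e.g. 1 (Eve) has no edge into A1. Fixed point.
Eve's winning region = {2, 7}.

2, 7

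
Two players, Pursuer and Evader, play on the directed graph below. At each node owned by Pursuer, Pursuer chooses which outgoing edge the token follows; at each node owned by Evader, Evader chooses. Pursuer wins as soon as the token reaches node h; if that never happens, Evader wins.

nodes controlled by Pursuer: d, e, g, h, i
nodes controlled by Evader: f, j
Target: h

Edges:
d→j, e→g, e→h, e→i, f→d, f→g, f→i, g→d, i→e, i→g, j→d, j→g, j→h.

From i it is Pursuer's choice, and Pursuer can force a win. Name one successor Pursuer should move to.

A0 = {h}
A1: add {e} — e (Pursuer) has e→h.
A2: add {i} — i (Pursuer) has i→e.
A3 = A2; e.g. d (Pursuer) has no edge into A2. Fixed point.
From i, successor e is in the attractor (rank 1); the other successor g is not.

e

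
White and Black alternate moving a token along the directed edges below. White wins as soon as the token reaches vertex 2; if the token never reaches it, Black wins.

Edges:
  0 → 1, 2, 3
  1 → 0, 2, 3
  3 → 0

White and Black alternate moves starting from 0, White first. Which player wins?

Track states (vertex, player-to-move).
A0 = {(2,White), (2,Black)}
A1: add {(0,White), (1,White)}.
(0,White) ∈ A1 ⇒ White forces the target.

White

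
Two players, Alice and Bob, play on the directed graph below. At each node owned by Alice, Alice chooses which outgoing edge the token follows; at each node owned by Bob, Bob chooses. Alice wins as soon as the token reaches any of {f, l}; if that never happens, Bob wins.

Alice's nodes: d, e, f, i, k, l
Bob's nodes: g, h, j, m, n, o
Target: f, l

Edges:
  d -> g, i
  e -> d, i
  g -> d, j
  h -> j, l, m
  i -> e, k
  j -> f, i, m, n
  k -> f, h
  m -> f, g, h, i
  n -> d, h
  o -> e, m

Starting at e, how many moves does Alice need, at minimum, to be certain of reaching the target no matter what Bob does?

A0 = {f, l}
A1: add {k} — k (Alice) has k→f.
A2: add {i} — i (Alice) has i→k.
A3: add {d, e} — d (Alice) has d→i; e (Alice) has e→i.
A4 = A3; e.g. g (Bob) can still go to j. Fixed point.
e enters the attractor at level 3, so Alice can force the target in 3 moves from there.

3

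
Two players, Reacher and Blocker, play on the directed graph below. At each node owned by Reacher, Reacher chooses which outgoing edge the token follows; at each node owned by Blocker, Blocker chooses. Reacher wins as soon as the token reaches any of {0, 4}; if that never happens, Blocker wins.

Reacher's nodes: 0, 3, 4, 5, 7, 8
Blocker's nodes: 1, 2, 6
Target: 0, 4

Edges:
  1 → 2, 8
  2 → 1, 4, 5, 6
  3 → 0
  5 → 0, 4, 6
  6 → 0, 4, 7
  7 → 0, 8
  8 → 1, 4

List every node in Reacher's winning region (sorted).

A0 = {0, 4}
A1: add {3, 5, 7, 8} — 3 (Reacher) has 3→0; 5 (Reacher) has 5→0; 7 (Reacher) has 7→0; 8 (Reacher) has 8→4.
A2: add {6} — 6 (Blocker): all of {0, 4, 7} already in.
A3 = A2; e.g. 1 (Blocker) can still go to 2. Fixed point.
Reacher's winning region = {0, 3, 4, 5, 6, 7, 8}.

0, 3, 4, 5, 6, 7, 8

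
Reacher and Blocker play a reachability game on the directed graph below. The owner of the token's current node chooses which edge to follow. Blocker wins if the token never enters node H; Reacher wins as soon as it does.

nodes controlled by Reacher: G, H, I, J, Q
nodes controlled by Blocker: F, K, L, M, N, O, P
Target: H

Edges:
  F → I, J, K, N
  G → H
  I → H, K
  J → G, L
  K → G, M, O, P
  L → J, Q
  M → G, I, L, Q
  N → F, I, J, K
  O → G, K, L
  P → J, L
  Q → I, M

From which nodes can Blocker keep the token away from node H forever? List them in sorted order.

F, K, N, O

A0 = {H}
A1: add {G, I} — G (Reacher) has G→H; I (Reacher) has I→H.
A2: add {J, Q} — J (Reacher) has J→G; Q (Reacher) has Q→I.
A3: add {L} — L (Blocker): all of {J, Q} already in.
A4: add {M, P} — M (Blocker): all of {G, I, L, Q} already in; P (Blocker): all of {J, L} already in.
A5 = A4; e.g. F (Blocker) can still go to K. Fixed point.
Reacher's attractor = {G, H, I, J, L, M, P, Q}; Blocker avoids the target exactly from the complement.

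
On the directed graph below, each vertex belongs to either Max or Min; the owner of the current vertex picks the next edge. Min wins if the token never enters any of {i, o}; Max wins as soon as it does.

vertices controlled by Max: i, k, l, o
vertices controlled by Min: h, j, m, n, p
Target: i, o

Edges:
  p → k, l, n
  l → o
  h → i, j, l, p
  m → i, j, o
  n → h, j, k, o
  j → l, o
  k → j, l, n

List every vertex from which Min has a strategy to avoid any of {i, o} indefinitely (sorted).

h, n, p

A0 = {i, o}
A1: add {l} — l (Max) has l→o.
A2: add {j, k} — j (Min): all of {l, o} already in; k (Max) has k→l.
A3: add {m} — m (Min): all of {i, j, o} already in.
A4 = A3; e.g. h (Min) can still go to p. Fixed point.
Max's attractor = {i, j, k, l, m, o}; Min avoids the target exactly from the complement.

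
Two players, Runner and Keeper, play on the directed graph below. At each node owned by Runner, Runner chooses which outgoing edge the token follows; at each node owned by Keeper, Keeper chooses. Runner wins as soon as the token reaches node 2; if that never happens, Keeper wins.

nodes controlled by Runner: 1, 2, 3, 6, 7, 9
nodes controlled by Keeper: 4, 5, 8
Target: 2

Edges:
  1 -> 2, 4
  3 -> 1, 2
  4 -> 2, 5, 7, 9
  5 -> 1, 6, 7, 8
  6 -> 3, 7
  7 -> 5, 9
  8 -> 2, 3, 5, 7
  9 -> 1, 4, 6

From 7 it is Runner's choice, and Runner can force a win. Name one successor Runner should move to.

A0 = {2}
A1: add {1, 3} — 1 (Runner) has 1→2; 3 (Runner) has 3→2.
A2: add {6, 9} — 6 (Runner) has 6→3; 9 (Runner) has 9→1.
A3: add {7} — 7 (Runner) has 7→9.
A4 = A3; e.g. 4 (Keeper) can still go to 5. Fixed point.
From 7, successor 9 is in the attractor (rank 2); the other successor 5 is not.

9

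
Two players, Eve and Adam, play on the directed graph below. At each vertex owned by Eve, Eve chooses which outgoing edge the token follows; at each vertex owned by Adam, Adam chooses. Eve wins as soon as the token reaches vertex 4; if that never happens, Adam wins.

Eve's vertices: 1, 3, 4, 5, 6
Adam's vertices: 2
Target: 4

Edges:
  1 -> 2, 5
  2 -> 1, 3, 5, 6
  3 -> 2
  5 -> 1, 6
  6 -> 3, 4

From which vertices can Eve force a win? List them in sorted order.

1, 4, 5, 6

A0 = {4}
A1: add {6} — 6 (Eve) has 6→4.
A2: add {5} — 5 (Eve) has 5→6.
A3: add {1} — 1 (Eve) has 1→5.
A4 = A3; e.g. 2 (Adam) can still go to 3. Fixed point.
Eve's winning region = {1, 4, 5, 6}.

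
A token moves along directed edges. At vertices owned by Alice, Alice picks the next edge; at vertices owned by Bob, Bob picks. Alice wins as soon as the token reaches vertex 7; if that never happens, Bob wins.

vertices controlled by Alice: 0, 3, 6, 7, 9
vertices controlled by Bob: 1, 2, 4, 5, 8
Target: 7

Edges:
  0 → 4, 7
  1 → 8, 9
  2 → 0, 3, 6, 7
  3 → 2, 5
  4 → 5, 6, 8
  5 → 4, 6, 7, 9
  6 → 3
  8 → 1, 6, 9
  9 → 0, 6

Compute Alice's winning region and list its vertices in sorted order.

0, 7, 9

A0 = {7}
A1: add {0} — 0 (Alice) has 0→7.
A2: add {9} — 9 (Alice) has 9→0.
A3 = A2; e.g. 1 (Bob) can still go to 8. Fixed point.
Alice's winning region = {0, 7, 9}.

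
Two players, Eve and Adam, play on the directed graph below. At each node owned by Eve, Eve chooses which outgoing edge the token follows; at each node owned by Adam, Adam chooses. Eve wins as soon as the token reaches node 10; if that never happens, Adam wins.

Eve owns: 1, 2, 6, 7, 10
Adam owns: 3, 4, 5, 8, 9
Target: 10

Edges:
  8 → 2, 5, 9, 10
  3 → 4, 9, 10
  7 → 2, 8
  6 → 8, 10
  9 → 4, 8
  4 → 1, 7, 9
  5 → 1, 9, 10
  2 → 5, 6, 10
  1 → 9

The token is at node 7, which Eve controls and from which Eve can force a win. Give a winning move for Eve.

2

A0 = {10}
A1: add {2, 6} — 2 (Eve) has 2→10; 6 (Eve) has 6→10.
A2: add {7} — 7 (Eve) has 7→2.
A3 = A2; e.g. 1 (Eve) has no edge into A2. Fixed point.
From 7, successor 2 is in the attractor (rank 1); the other successor 8 is not.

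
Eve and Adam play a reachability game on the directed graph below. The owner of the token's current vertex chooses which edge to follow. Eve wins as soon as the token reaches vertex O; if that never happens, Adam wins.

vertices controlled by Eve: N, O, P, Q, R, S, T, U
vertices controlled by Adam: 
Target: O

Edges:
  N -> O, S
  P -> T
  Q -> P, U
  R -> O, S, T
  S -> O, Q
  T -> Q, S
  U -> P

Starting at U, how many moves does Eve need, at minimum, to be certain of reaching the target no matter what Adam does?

A0 = {O}
A1: add {N, R, S} — N (Eve) has N→O; R (Eve) has R→O; S (Eve) has S→O.
A2: add {T} — T (Eve) has T→S.
A3: add {P} — P (Eve) has P→T.
A4: add {Q, U} — Q (Eve) has Q→P; U (Eve) has U→P.
A4 = all vertices. Fixed point.
U enters the attractor at level 4, so Eve can force the target in 4 moves from there.

4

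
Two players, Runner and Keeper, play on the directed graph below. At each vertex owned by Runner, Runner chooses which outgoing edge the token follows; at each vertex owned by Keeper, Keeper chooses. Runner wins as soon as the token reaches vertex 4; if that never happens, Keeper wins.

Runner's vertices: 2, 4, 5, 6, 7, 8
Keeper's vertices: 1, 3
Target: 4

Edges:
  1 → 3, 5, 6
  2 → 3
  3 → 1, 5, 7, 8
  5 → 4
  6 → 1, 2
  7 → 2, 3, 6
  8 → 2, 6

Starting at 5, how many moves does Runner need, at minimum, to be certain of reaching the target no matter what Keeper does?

A0 = {4}
A1: add {5} — 5 (Runner) has 5→4.
A2 = A1; e.g. 1 (Keeper) can still go to 3. Fixed point.
5 enters the attractor at level 1, so Runner can force the target in 1 move from there.

1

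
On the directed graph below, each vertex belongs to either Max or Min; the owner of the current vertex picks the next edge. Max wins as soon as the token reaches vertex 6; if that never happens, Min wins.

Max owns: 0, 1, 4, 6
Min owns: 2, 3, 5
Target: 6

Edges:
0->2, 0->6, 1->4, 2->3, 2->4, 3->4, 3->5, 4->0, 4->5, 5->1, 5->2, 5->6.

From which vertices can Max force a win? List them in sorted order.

A0 = {6}
A1: add {0} — 0 (Max) has 0→6.
A2: add {4} — 4 (Max) has 4→0.
A3: add {1} — 1 (Max) has 1→4.
A4 = A3; e.g. 2 (Min) can still go to 3. Fixed point.
Max's winning region = {0, 1, 4, 6}.

0, 1, 4, 6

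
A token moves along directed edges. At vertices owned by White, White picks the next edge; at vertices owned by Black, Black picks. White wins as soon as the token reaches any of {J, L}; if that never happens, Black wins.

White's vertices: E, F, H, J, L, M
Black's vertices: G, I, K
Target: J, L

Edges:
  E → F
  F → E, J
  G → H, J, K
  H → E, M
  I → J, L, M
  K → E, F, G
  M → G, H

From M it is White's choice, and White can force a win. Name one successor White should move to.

H

A0 = {J, L}
A1: add {F} — F (White) has F→J.
A2: add {E} — E (White) has E→F.
A3: add {H} — H (White) has H→E.
A4: add {M} — M (White) has M→H.
A5: add {I} — I (Black): all of {J, L, M} already in.
A6 = A5; e.g. G (Black) can still go to K. Fixed point.
From M, successor H is in the attractor (rank 3); the other successor G is not.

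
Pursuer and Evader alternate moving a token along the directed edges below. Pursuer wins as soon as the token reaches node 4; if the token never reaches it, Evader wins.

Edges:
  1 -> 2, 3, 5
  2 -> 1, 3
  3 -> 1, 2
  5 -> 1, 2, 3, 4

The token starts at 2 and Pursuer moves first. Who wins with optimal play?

Track states (vertex, player-to-move).
A0 = {(4,Pursuer), (4,Evader)}
A1: add {(5,Pursuer)}.
A2 = A1; e.g. (1,Pursuer) stays out. (2,Pursuer) never enters ⇒ Evader avoids the target.

Evader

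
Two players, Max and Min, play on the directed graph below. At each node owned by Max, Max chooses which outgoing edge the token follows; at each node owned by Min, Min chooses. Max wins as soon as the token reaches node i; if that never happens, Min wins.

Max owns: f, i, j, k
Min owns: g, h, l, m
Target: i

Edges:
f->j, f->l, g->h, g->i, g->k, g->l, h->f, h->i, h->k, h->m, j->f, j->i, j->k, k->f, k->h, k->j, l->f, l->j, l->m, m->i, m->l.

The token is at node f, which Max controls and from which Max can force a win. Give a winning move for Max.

j

A0 = {i}
A1: add {j} — j (Max) has j→i.
A2: add {f, k} — f (Max) has f→j; k (Max) has k→j.
A3 = A2; e.g. g (Min) can still go to h. Fixed point.
From f, successor j is in the attractor (rank 1); the other successor l is not.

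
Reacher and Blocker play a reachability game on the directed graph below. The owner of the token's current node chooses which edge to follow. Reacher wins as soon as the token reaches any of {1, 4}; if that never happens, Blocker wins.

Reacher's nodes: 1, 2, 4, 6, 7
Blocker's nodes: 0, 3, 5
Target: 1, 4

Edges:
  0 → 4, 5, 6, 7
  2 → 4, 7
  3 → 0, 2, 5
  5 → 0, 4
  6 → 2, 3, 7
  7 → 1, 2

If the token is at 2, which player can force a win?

Reacher

A0 = {1, 4}
A1: add {2, 7} — 2 (Reacher) has 2→4; 7 (Reacher) has 7→1.
2 ∈ A1, so Reacher can force the target.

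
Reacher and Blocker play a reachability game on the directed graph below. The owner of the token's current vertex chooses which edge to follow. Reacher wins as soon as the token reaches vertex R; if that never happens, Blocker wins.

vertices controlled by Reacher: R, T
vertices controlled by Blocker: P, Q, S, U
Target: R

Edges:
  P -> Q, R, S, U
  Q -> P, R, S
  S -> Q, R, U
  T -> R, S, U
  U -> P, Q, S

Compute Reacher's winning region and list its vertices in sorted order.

R, T

A0 = {R}
A1: add {T} — T (Reacher) has T→R.
A2 = A1; e.g. P (Blocker) can still go to Q. Fixed point.
Reacher's winning region = {R, T}.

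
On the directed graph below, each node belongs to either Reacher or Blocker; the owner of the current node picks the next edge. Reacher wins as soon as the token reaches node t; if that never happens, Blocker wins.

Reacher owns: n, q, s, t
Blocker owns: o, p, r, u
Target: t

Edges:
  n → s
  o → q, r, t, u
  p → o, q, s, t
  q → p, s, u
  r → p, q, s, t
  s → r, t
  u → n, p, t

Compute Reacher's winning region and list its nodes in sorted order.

n, q, s, t

A0 = {t}
A1: add {s} — s (Reacher) has s→t.
A2: add {n, q} — n (Reacher) has n→s; q (Reacher) has q→s.
A3 = A2; e.g. o (Blocker) can still go to r. Fixed point.
Reacher's winning region = {n, q, s, t}.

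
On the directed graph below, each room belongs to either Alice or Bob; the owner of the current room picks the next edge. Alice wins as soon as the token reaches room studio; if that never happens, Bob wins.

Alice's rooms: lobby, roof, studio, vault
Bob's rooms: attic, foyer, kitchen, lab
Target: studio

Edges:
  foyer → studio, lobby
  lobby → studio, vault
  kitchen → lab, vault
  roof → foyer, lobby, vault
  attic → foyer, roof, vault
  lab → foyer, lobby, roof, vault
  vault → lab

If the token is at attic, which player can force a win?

A0 = {studio}
A1: add {lobby} — lobby (Alice) has lobby→studio.
A2: add {foyer, roof} — foyer (Bob): all of {studio, lobby} already in; roof (Alice) has roof→lobby.
A3 = A2; e.g. kitchen (Bob) can still go to lab. Fixed point.
attic never enters the attractor, so Bob can avoid the target forever.

Bob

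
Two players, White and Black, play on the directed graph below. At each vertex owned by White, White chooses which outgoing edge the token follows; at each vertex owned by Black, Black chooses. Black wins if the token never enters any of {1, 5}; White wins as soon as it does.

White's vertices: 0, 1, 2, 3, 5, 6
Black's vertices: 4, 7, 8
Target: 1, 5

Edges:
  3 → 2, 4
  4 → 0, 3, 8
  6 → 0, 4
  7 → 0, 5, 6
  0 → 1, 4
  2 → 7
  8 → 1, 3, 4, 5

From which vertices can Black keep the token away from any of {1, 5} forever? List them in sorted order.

A0 = {1, 5}
A1: add {0} — 0 (White) has 0→1.
A2: add {6} — 6 (White) has 6→0.
A3: add {7} — 7 (Black): all of {0, 5, 6} already in.
A4: add {2} — 2 (White) has 2→7.
A5: add {3} — 3 (White) has 3→2.
A6 = A5; e.g. 4 (Black) can still go to 8. Fixed point.
White's attractor = {0, 1, 2, 3, 5, 6, 7}; Black avoids the target exactly from the complement.

4, 8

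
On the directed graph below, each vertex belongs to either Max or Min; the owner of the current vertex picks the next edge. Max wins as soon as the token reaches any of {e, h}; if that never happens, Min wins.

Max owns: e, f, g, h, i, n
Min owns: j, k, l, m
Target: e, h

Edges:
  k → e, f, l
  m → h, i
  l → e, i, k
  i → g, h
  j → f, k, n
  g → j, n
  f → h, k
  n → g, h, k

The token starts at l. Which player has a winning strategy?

A0 = {e, h}
A1: add {f, i, n} — f (Max) has f→h; i (Max) has i→h; n (Max) has n→h.
A2: add {g, m} — g (Max) has g→n; m (Min): all of {h, i} already in.
A3 = A2; e.g. j (Min) can still go to k. Fixed point.
l never enters the attractor, so Min can avoid the target forever.

Min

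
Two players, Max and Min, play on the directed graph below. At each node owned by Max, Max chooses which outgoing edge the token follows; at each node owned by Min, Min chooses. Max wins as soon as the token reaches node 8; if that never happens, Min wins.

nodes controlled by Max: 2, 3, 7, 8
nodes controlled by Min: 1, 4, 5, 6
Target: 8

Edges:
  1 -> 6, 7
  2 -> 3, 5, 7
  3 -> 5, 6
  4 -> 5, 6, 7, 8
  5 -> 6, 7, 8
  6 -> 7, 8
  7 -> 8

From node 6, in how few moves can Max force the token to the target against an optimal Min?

2

A0 = {8}
A1: add {7} — 7 (Max) has 7→8.
A2: add {2, 6} — 2 (Max) has 2→7; 6 (Min): all of {7, 8} already in.
6 enters the attractor at level 2, so Max can force the target in 2 moves from there.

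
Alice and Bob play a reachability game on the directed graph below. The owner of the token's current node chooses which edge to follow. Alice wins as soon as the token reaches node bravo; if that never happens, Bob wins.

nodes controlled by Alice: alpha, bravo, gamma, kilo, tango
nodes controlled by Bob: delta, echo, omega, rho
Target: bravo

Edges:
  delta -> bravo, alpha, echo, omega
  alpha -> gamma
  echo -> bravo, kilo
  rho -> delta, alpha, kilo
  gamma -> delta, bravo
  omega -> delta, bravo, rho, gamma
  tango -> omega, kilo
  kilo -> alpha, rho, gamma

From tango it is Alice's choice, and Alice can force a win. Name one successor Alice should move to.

kilo

A0 = {bravo}
A1: add {gamma} — gamma (Alice) has gamma→bravo.
A2: add {alpha, kilo} — alpha (Alice) has alpha→gamma; kilo (Alice) has kilo→gamma.
A3: add {echo, tango} — echo (Bob): all of {bravo, kilo} already in; tango (Alice) has tango→kilo.
A4 = A3; e.g. delta (Bob) can still go to omega. Fixed point.
From tango, successor kilo is in the attractor (rank 2); the other successor omega is not.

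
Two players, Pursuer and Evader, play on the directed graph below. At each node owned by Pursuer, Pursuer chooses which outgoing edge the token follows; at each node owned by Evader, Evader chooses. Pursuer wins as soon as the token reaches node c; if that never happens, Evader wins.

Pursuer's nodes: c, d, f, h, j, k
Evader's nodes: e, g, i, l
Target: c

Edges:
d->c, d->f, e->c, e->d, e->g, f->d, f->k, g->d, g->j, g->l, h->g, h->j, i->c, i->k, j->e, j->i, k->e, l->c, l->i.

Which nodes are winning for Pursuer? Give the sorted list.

c, d, f

A0 = {c}
A1: add {d} — d (Pursuer) has d→c.
A2: add {f} — f (Pursuer) has f→d.
A3 = A2; e.g. e (Evader) can still go to g. Fixed point.
Pursuer's winning region = {c, d, f}.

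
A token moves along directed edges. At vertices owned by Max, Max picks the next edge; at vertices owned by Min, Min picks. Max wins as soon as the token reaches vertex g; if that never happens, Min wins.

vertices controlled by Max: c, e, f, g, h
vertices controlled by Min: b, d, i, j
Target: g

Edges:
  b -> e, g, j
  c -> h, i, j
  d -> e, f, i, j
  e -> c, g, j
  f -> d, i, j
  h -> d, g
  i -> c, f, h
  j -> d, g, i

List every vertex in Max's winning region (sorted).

A0 = {g}
A1: add {e, h} — e (Max) has e→g; h (Max) has h→g.
A2: add {c} — c (Max) has c→h.
A3 = A2; e.g. b (Min) can still go to j. Fixed point.
Max's winning region = {c, e, g, h}.

c, e, g, h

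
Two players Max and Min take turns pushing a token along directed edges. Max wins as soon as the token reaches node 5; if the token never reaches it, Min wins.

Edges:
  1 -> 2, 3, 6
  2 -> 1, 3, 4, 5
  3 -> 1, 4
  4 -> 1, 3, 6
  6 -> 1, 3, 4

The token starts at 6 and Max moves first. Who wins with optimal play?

Track states (vertex, player-to-move).
A0 = {(5,Max), (5,Min)}
A1: add {(2,Max)}.
A2 = A1; e.g. (1,Max) stays out. (6,Max) never enters ⇒ Min avoids the target.

Min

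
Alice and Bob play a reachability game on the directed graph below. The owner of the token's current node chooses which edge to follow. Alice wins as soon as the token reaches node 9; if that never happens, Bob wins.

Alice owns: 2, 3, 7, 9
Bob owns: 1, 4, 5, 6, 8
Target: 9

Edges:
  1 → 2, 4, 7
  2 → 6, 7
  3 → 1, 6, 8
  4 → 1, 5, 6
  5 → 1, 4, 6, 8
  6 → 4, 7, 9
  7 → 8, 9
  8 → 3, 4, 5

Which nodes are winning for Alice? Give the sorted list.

2, 7, 9

A0 = {9}
A1: add {7} — 7 (Alice) has 7→9.
A2: add {2} — 2 (Alice) has 2→7.
A3 = A2; e.g. 1 (Bob) can still go to 4. Fixed point.
Alice's winning region = {2, 7, 9}.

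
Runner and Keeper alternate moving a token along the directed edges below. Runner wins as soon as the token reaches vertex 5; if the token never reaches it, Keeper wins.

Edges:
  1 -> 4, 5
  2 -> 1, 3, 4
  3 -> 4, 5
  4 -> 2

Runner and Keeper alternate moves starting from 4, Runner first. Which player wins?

Keeper

Track states (vertex, player-to-move).
A0 = {(5,Runner), (5,Keeper)}
A1: add {(1,Runner), (3,Runner)}.
A2 = A1; e.g. (1,Keeper) stays out. (4,Runner) never enters ⇒ Keeper avoids the target.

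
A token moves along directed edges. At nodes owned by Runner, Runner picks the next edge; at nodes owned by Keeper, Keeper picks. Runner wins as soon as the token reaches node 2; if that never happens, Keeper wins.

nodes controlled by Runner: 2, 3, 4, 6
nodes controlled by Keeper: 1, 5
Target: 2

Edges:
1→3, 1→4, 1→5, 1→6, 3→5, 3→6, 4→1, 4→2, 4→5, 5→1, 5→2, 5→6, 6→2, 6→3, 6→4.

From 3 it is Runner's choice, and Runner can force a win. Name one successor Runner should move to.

A0 = {2}
A1: add {4, 6} — 4 (Runner) has 4→2; 6 (Runner) has 6→2.
A2: add {3} — 3 (Runner) has 3→6.
A3 = A2; e.g. 1 (Keeper) can still go to 5. Fixed point.
From 3, successor 6 is in the attractor (rank 1); the other successor 5 is not.

6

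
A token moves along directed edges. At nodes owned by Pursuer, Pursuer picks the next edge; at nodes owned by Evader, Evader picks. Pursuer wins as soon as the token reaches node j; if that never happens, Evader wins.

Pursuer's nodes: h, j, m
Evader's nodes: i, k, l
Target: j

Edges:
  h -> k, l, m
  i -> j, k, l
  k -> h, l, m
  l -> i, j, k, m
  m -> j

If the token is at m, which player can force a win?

Pursuer

A0 = {j}
A1: add {m} — m (Pursuer) has m→j.
m ∈ A1, so Pursuer can force the target.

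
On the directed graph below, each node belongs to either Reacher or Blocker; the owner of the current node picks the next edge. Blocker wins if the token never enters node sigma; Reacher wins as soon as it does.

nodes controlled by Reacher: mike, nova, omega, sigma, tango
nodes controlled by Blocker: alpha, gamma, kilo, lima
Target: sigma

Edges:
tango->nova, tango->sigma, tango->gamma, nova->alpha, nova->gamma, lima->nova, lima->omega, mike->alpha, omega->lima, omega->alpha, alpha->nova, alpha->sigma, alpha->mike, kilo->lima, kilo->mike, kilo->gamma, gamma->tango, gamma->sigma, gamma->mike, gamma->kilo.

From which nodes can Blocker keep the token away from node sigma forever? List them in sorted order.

alpha, gamma, kilo, lima, mike, nova, omega

A0 = {sigma}
A1: add {tango} — tango (Reacher) has tango→sigma.
A2 = A1; e.g. nova (Reacher) has no edge into A1. Fixed point.
Reacher's attractor = {sigma, tango}; Blocker avoids the target exactly from the complement.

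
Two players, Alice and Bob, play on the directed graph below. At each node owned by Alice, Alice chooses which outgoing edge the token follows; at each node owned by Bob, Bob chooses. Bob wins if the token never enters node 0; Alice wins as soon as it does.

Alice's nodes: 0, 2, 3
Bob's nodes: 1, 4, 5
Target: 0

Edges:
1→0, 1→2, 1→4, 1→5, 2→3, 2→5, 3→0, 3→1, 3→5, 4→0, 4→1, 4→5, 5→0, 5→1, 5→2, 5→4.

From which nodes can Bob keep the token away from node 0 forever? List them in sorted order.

1, 4, 5

A0 = {0}
A1: add {3} — 3 (Alice) has 3→0.
A2: add {2} — 2 (Alice) has 2→3.
A3 = A2; e.g. 1 (Bob) can still go to 4. Fixed point.
Alice's attractor = {0, 2, 3}; Bob avoids the target exactly from the complement.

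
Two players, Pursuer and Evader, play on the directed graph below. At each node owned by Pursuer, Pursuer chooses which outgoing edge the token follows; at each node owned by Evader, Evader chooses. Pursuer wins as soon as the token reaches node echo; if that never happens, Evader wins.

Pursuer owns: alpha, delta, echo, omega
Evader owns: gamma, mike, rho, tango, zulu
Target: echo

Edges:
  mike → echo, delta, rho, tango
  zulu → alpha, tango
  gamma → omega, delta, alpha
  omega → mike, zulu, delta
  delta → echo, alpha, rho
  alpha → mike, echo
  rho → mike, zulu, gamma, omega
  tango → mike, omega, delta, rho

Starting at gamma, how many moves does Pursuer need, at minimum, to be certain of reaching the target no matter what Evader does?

A0 = {echo}
A1: add {alpha, delta} — delta (Pursuer) has delta→echo; alpha (Pursuer) has alpha→echo.
A2: add {omega} — omega (Pursuer) has omega→delta.
A3: add {gamma} — gamma (Evader): all of {omega, delta, alpha} already in.
A4 = A3; e.g. mike (Evader) can still go to rho. Fixed point.
gamma enters the attractor at level 3, so Pursuer can force the target in 3 moves from there.

3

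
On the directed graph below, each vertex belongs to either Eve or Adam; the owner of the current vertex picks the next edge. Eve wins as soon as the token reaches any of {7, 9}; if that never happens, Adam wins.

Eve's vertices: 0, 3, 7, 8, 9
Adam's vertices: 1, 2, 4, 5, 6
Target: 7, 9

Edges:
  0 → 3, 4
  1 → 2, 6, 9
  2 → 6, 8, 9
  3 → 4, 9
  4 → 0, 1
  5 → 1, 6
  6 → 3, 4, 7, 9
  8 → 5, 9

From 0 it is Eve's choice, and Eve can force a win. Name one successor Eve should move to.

A0 = {7, 9}
A1: add {3, 8} — 3 (Eve) has 3→9; 8 (Eve) has 8→9.
A2: add {0} — 0 (Eve) has 0→3.
A3 = A2; e.g. 1 (Adam) can still go to 2. Fixed point.
From 0, successor 3 is in the attractor (rank 1); the other successor 4 is not.

3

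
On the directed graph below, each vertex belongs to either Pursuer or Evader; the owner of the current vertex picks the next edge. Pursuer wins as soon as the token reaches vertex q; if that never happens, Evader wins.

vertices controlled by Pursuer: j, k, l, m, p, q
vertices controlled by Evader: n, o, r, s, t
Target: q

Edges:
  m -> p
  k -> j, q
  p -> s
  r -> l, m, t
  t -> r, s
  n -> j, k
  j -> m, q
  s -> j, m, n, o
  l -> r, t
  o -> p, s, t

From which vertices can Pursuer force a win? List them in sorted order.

A0 = {q}
A1: add {j, k} — j (Pursuer) has j→q; k (Pursuer) has k→q.
A2: add {n} — n (Evader): all of {j, k} already in.
A3 = A2; e.g. l (Pursuer) has no edge into A2. Fixed point.
Pursuer's winning region = {j, k, n, q}.

j, k, n, q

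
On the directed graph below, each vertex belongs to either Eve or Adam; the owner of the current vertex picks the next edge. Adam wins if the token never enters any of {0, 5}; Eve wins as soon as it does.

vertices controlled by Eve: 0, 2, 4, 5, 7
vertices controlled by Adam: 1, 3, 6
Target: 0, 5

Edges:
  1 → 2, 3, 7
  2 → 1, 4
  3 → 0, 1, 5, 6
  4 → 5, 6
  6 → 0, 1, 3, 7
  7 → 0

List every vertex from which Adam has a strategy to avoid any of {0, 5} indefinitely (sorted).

A0 = {0, 5}
A1: add {4, 7} — 4 (Eve) has 4→5; 7 (Eve) has 7→0.
A2: add {2} — 2 (Eve) has 2→4.
A3 = A2; e.g. 1 (Adam) can still go to 3. Fixed point.
Eve's attractor = {0, 2, 4, 5, 7}; Adam avoids the target exactly from the complement.

1, 3, 6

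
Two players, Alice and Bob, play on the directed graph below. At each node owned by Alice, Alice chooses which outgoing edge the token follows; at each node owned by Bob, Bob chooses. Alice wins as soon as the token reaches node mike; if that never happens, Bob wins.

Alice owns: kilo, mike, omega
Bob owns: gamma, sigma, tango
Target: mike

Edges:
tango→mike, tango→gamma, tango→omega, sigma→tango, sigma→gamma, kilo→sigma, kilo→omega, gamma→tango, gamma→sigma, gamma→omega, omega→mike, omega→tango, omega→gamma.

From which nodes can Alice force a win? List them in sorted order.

A0 = {mike}
A1: add {omega} — omega (Alice) has omega→mike.
A2: add {kilo} — kilo (Alice) has kilo→omega.
A3 = A2; e.g. tango (Bob) can still go to gamma. Fixed point.
Alice's winning region = {kilo, mike, omega}.

kilo, mike, omega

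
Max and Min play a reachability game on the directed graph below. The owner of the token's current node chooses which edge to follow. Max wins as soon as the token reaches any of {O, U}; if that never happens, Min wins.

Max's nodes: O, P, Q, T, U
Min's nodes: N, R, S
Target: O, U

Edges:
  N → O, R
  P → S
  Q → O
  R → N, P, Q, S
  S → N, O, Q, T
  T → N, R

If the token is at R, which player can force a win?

A0 = {O, U}
A1: add {Q} — Q (Max) has Q→O.
A2 = A1; e.g. N (Min) can still go to R. Fixed point.
R never enters the attractor, so Min can avoid the target forever.

Min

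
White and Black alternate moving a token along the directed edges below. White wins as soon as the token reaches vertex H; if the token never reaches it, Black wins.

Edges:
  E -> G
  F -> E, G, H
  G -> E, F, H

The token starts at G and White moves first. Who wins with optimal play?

Track states (vertex, player-to-move).
A0 = {(H,White), (H,Black)}
A1: add {(F,White), (G,White)}.
(G,White) ∈ A1 ⇒ White forces the target.

White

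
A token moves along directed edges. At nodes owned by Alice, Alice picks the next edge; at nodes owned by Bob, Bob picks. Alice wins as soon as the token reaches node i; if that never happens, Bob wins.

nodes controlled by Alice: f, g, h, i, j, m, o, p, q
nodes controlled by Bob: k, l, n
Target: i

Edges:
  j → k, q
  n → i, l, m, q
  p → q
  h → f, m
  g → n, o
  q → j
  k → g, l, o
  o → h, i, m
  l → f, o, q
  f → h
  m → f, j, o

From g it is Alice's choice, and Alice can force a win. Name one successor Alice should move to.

o

A0 = {i}
A1: add {o} — o (Alice) has o→i.
A2: add {g, m} — g (Alice) has g→o; m (Alice) has m→o.
A3: add {h} — h (Alice) has h→m.
A4: add {f} — f (Alice) has f→h.
A5 = A4; e.g. j (Alice) has no edge into A4. Fixed point.
From g, successor o is in the attractor (rank 1); the other successor n is not.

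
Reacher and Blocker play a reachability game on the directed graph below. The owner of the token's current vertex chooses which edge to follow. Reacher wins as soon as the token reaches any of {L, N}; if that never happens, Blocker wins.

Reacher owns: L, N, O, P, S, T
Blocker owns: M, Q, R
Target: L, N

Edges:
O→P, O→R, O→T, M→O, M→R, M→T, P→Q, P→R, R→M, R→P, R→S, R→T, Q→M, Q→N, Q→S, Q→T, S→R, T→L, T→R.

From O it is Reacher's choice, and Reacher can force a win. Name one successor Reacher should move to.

A0 = {L, N}
A1: add {T} — T (Reacher) has T→L.
A2: add {O} — O (Reacher) has O→T.
A3 = A2; e.g. M (Blocker) can still go to R. Fixed point.
From O, successor T is in the attractor (rank 1); the other successors P, R are not.

T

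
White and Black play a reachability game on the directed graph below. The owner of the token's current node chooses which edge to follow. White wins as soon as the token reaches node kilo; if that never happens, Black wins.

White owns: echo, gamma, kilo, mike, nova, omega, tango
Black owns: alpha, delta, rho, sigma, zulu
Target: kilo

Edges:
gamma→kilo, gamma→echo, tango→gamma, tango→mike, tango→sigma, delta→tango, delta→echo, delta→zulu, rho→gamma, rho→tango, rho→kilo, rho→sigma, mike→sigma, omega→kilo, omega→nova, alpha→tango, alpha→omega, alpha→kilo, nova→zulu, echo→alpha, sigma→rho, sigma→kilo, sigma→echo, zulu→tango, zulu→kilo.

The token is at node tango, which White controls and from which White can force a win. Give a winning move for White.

A0 = {kilo}
A1: add {gamma, omega} — gamma (White) has gamma→kilo; omega (White) has omega→kilo.
A2: add {tango} — tango (White) has tango→gamma.
A3: add {alpha, zulu} — alpha (Black): all of {tango, omega, kilo} already in; zulu (Black): all of {tango, kilo} already in.
A4: add {echo, nova} — nova (White) has nova→zulu; echo (White) has echo→alpha.
A5: add {delta} — delta (Black): all of {tango, echo, zulu} already in.
A6 = A5; e.g. rho (Black) can still go to sigma. Fixed point.
From tango, successor gamma is in the attractor (rank 1); the other successors mike, sigma are not.

gamma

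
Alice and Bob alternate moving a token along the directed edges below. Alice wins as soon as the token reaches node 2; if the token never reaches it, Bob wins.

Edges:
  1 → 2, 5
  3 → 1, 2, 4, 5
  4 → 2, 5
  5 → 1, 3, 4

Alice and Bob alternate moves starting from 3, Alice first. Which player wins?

Track states (vertex, player-to-move).
A0 = {(2,Alice), (2,Bob)}
A1: add {(1,Alice), (3,Alice), (4,Alice)}.
(3,Alice) ∈ A1 ⇒ Alice forces the target.

Alice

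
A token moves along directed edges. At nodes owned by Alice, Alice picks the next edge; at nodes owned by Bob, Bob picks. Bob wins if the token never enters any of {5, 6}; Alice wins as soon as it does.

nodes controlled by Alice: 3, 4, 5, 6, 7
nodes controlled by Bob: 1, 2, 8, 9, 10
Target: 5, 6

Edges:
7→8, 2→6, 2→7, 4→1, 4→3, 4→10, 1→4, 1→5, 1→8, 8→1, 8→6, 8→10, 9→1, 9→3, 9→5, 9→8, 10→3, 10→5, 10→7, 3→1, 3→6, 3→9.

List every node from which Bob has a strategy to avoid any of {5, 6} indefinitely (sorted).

A0 = {5, 6}
A1: add {3} — 3 (Alice) has 3→6.
A2: add {4} — 4 (Alice) has 4→3.
A3 = A2; e.g. 1 (Bob) can still go to 8. Fixed point.
Alice's attractor = {3, 4, 5, 6}; Bob avoids the target exactly from the complement.

1, 2, 7, 8, 9, 10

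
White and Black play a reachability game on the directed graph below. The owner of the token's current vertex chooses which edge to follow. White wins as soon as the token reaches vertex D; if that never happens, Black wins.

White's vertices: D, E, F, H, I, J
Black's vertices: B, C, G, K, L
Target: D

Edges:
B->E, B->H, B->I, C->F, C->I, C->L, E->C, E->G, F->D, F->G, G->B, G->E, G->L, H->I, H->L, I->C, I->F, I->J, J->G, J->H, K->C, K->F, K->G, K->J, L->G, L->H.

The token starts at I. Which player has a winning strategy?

A0 = {D}
A1: add {F} — F (White) has F→D.
A2: add {I} — I (White) has I→F.
I ∈ A2, so White can force the target.

White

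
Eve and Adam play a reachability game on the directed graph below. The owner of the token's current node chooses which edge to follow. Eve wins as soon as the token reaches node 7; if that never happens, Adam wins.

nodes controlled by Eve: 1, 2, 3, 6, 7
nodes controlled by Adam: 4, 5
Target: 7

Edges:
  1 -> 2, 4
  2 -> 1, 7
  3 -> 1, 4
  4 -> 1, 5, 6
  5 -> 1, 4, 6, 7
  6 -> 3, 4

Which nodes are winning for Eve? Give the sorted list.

1, 2, 3, 6, 7

A0 = {7}
A1: add {2} — 2 (Eve) has 2→7.
A2: add {1} — 1 (Eve) has 1→2.
A3: add {3} — 3 (Eve) has 3→1.
A4: add {6} — 6 (Eve) has 6→3.
A5 = A4; e.g. 4 (Adam) can still go to 5. Fixed point.
Eve's winning region = {1, 2, 3, 6, 7}.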